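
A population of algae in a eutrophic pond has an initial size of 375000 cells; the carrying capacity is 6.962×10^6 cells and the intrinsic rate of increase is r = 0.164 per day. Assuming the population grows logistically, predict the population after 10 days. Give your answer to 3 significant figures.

1580000 cells

A = (K − N₀)/N₀ = (6.962×10^6 − 375000)/375000 = 17.565.
N(t) = K/(1 + A·e^(−rt)) = 6.962×10^6/(1 + 17.565×e^(−0.164×10)).
e^(−1.64) = 0.19398; denominator = 1 + 17.565×0.19398 = 4.4073.
N = 6.962×10^6/4.4073 = 1.579643×10^6.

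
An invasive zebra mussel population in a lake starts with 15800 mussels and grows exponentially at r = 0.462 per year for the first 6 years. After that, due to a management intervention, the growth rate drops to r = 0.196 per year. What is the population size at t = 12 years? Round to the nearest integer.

818939 mussels

Phase 1: N(6) = 15800·e^(0.462×6) = 15800·e^2.772 = 252651.
Phase 2 runs for 12 − 6 = 6 years at r = 0.196.
N(12) = 252651·e^(0.196×6) = 252651·e^1.176 = 818939.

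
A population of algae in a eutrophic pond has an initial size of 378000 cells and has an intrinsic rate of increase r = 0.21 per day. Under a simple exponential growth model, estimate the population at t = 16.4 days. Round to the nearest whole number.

11835919 cells

N(t) = N₀·e^(rt) = 378000 × e^(0.21×16.4) = 378000 × e^3.444.
e^3.444 ≈ 31.312, so N ≈ 378000 × 31.312 = 1.183592×10^7.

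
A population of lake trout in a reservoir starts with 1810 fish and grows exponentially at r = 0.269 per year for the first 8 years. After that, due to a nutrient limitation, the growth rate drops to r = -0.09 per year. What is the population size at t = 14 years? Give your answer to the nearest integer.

Phase 1: N(8) = 1810·e^(0.269×8) = 1810·e^2.152 = 15569.7.
Phase 2 runs for 14 − 8 = 6 years at r = -0.09.
N(14) = 15569.7·e^(-0.09×6) = 15569.7·e^-0.54 = 9073.22.

9073 fish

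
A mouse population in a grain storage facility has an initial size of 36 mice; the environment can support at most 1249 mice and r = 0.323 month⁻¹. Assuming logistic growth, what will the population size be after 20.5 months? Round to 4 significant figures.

A = (K − N₀)/N₀ = (1249 − 36)/36 = 33.694.
N(t) = K/(1 + A·e^(−rt)) = 1249/(1 + 33.694×e^(−0.323×20.5)).
e^(−6.622) = 0.0013314; denominator = 1 + 33.694×0.0013314 = 1.0449.
N = 1249/1.0449 = 1195.37.

1195 mice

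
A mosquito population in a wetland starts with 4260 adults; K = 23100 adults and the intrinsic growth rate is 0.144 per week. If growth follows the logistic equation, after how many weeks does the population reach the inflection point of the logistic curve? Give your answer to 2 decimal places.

Logistic growth is fastest at N = K/2 = 11550.
A = (K − N₀)/N₀ = 4.4225. Set K/(1 + A·e^(−rt)) = K/2 → A·e^(−rt) = 1.
e^(−0.144t) = 1/4.4225 = 0.226115, so t = ln(4.4225)/0.144 = 1.4867/0.144 = 10.324.

10.32 weeks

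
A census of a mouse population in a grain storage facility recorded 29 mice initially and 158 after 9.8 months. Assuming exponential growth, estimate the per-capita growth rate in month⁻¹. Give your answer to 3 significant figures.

From N(t) = N₀·e^(rt): e^(r·9.8) = 158/29 = 5.4483.
r·9.8 = ln(5.4483) = 1.6953, so r = 1.6953/9.8 = 0.17299.

0.173 per month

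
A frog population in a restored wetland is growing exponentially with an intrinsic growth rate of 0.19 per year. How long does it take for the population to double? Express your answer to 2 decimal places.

3.65 years

Doubling time t_d = ln(2)/r = 0.6931/0.19 = 3.6481.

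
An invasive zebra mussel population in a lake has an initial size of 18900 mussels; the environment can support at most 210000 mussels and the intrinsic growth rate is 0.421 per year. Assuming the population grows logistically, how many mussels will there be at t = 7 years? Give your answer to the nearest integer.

A = (K − N₀)/N₀ = (210000 − 18900)/18900 = 10.111.
N(t) = K/(1 + A·e^(−rt)) = 210000/(1 + 10.111×e^(−0.421×7)).
e^(−2.947) = 0.052497; denominator = 1 + 10.111×0.052497 = 1.5308.
N = 210000/1.5308 = 137183.

137183 mussels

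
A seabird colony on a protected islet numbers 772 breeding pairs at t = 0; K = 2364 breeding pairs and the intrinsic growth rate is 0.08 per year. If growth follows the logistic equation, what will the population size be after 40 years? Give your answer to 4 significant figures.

2181 breeding pairs

A = (K − N₀)/N₀ = (2364 − 772)/772 = 2.0622.
N(t) = K/(1 + A·e^(−rt)) = 2364/(1 + 2.0622×e^(−0.08×40)).
e^(−3.2) = 0.040762; denominator = 1 + 2.0622×0.040762 = 1.0841.
N = 2364/1.0841 = 2180.69.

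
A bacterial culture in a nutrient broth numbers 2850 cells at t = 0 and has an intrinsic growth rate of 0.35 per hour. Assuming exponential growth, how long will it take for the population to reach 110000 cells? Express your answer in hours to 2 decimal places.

10.44 hours

Set N₀·e^(rt) = 110000: e^(0.35·t) = 110000/2850 = 38.596.
0.35·t = ln(38.596) = 3.6532, so t = 3.6532/0.35 = 10.438.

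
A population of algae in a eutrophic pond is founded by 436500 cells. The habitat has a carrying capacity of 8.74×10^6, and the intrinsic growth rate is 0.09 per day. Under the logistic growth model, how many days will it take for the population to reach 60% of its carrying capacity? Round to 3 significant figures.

A = (K − N₀)/N₀ = (8.74×10^6 − 436500)/436500 = 19.023.
Solve 8.74×10^6/(1 + 19.023·e^(−0.09t)) = 5.244×10^6: 1 + 19.023·e^(−0.09t) = 1.6667, so e^(−0.09t) = 0.0350455.
−0.09·t = ln(0.0350455) = -3.3511, so t = 3.3511/0.09 = 37.235.

37.2 days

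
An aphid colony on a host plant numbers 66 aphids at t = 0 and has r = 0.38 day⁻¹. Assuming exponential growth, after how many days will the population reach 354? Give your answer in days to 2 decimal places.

4.42 days

Set N₀·e^(rt) = 354: e^(0.38·t) = 354/66 = 5.3636.
0.38·t = ln(5.3636) = 1.6796, so t = 1.6796/0.38 = 4.4201.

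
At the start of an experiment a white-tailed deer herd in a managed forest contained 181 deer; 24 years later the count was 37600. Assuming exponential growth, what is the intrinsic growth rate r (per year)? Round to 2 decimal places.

0.22 per year

From N(t) = N₀·e^(rt): e^(r·24) = 37600/181 = 207.73.
r·24 = ln(207.73) = 5.3363, so r = 5.3363/24 = 0.22234.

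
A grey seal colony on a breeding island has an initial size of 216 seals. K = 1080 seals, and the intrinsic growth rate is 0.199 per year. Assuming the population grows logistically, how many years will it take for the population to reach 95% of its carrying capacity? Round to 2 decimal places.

A = (K − N₀)/N₀ = (1080 − 216)/216 = 4.
Solve 1080/(1 + 4·e^(−0.199t)) = 1026: 1 + 4·e^(−0.199t) = 1.0526, so e^(−0.199t) = 0.0131579.
−0.199·t = ln(0.0131579) = -4.3307, so t = 4.3307/0.199 = 21.762.

21.76 years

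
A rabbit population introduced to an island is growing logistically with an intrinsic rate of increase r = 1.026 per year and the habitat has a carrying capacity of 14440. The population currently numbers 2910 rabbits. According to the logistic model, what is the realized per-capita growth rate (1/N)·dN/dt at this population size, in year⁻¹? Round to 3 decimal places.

0.819 per year

(1/N)·dN/dt = r(1 − N/K) = 1.026 × (1 − 2910/14440).
= 1.026 × 0.79848 = 0.81924.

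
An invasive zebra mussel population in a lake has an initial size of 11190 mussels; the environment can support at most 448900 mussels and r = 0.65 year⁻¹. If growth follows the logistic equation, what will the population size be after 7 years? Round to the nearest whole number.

317614 mussels

A = (K − N₀)/N₀ = (448900 − 11190)/11190 = 39.116.
N(t) = K/(1 + A·e^(−rt)) = 448900/(1 + 39.116×e^(−0.65×7)).
e^(−4.55) = 0.010567; denominator = 1 + 39.116×0.010567 = 1.4133.
N = 448900/1.4133 = 317614.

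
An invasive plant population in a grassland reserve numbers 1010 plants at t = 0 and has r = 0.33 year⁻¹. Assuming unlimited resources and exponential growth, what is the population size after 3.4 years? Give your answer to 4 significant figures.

N(t) = N₀·e^(rt) = 1010 × e^(0.33×3.4) = 1010 × e^1.122.
e^1.122 ≈ 3.071, so N ≈ 1010 × 3.071 = 3101.7.

3102 plants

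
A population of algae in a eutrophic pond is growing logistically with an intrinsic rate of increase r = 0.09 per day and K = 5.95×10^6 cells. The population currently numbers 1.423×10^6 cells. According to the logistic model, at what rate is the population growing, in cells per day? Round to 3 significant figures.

dN/dt = rN(1 − N/K) = 0.09 × 1.423×10^6 × (1 − 1.423×10^6/5.95×10^6).
1 − 1.423×10^6/5.95×10^6 = 0.76084; dN/dt = 0.09 × 1.423×10^6 × 0.76084 = 97441.

97400 cells per day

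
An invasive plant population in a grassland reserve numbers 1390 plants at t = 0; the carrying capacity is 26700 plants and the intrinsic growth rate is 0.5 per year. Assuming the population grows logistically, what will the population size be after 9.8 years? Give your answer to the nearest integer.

23512 plants

A = (K − N₀)/N₀ = (26700 − 1390)/1390 = 18.209.
N(t) = K/(1 + A·e^(−rt)) = 26700/(1 + 18.209×e^(−0.5×9.8)).
e^(−4.9) = 0.0074466; denominator = 1 + 18.209×0.0074466 = 1.1356.
N = 26700/1.1356 = 23512.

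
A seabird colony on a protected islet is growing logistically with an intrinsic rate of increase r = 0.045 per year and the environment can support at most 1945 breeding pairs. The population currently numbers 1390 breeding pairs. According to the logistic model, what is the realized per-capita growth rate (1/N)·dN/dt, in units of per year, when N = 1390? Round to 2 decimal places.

(1/N)·dN/dt = r(1 − N/K) = 0.045 × (1 − 1390/1945).
= 0.045 × 0.28535 = 0.012841.

0.01 per year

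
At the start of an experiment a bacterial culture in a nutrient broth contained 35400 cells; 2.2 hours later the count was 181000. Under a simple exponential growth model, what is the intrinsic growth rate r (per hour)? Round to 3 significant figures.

0.742 per hour

From N(t) = N₀·e^(rt): e^(r·2.2) = 181000/35400 = 5.113.
r·2.2 = ln(5.113) = 1.6318, so r = 1.6318/2.2 = 0.74172.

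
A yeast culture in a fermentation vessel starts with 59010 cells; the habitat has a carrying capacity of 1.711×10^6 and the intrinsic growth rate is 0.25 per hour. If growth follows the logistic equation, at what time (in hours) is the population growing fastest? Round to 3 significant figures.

13.3 hours

Logistic growth is fastest at N = K/2 = 855500.
A = (K − N₀)/N₀ = 27.995. Set K/(1 + A·e^(−rt)) = K/2 → A·e^(−rt) = 1.
e^(−0.25t) = 1/27.995 = 0.0357206, so t = ln(27.995)/0.25 = 3.332/0.25 = 13.328.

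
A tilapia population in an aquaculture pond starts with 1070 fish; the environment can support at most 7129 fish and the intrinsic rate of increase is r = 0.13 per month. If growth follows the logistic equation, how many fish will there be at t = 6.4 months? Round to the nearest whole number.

A = (K − N₀)/N₀ = (7129 − 1070)/1070 = 5.6626.
N(t) = K/(1 + A·e^(−rt)) = 7129/(1 + 5.6626×e^(−0.13×6.4)).
e^(−0.832) = 0.43518; denominator = 1 + 5.6626×0.43518 = 3.4642.
N = 7129/3.4642 = 2057.88.

2058 fish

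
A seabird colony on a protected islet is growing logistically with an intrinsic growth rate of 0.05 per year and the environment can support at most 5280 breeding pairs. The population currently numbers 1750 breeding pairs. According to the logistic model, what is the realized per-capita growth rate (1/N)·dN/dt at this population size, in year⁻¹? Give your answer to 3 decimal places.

(1/N)·dN/dt = r(1 − N/K) = 0.05 × (1 − 1750/5280).
= 0.05 × 0.66856 = 0.033428.

0.033 per year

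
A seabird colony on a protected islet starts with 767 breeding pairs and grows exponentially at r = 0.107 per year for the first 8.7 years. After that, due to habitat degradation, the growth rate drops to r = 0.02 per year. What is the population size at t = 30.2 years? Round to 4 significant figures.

Phase 1: N(8.7) = 767·e^(0.107×8.7) = 767·e^0.9309 = 1945.72.
Phase 2 runs for 30.2 − 8.7 = 21.5 years at r = 0.02.
N(30.2) = 1945.72·e^(0.02×21.5) = 1945.72·e^0.43 = 2991.07.

2991 breeding pairs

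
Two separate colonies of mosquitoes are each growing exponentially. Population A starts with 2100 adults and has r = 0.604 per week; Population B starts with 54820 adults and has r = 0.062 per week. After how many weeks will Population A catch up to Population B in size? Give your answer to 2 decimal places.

Set 2100·e^(0.604t) = 54820·e^(0.062t).
e^((0.604 − 0.062)t) = 54820/2100 → e^(0.542·t) = 26.105.
0.542·t = ln(26.105) = 3.2621, so t = 3.2621/0.542 = 6.0187.

6.02 weeks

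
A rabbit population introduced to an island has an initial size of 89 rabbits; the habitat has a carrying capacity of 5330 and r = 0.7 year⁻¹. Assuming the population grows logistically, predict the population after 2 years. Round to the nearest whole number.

343 rabbits

A = (K − N₀)/N₀ = (5330 − 89)/89 = 58.888.
N(t) = K/(1 + A·e^(−rt)) = 5330/(1 + 58.888×e^(−0.7×2)).
e^(−1.4) = 0.2466; denominator = 1 + 58.888×0.2466 = 15.522.
N = 5330/15.522 = 343.394.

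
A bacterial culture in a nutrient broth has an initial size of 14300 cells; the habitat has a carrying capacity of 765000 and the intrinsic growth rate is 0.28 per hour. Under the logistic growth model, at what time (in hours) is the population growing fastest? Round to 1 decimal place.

14.1 hours

Logistic growth is fastest at N = K/2 = 382500.
A = (K − N₀)/N₀ = 52.497. Set K/(1 + A·e^(−rt)) = K/2 → A·e^(−rt) = 1.
e^(−0.28t) = 1/52.497 = 0.0190489, so t = ln(52.497)/0.28 = 3.9607/0.28 = 14.146.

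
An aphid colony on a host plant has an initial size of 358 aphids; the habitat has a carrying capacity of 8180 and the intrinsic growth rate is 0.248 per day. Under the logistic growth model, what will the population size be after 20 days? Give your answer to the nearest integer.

7093 aphids

A = (K − N₀)/N₀ = (8180 − 358)/358 = 21.849.
N(t) = K/(1 + A·e^(−rt)) = 8180/(1 + 21.849×e^(−0.248×20)).
e^(−4.96) = 0.0070129; denominator = 1 + 21.849×0.0070129 = 1.1532.
N = 8180/1.1532 = 7093.14.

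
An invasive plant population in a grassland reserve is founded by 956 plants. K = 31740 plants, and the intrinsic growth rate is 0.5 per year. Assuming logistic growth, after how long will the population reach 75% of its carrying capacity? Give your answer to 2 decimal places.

A = (K − N₀)/N₀ = (31740 − 956)/956 = 32.201.
Solve 31740/(1 + 32.201·e^(−0.5t)) = 23805: 1 + 32.201·e^(−0.5t) = 1.3333, so e^(−0.5t) = 0.0103517.
−0.5·t = ln(0.0103517) = -4.5706, so t = 4.5706/0.5 = 9.1412.

9.14 years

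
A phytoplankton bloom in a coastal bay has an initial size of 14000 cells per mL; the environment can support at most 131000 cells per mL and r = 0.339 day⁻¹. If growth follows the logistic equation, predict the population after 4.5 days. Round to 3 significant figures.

A = (K − N₀)/N₀ = (131000 − 14000)/14000 = 8.3571.
N(t) = K/(1 + A·e^(−rt)) = 131000/(1 + 8.3571×e^(−0.339×4.5)).
e^(−1.526) = 0.21751; denominator = 1 + 8.3571×0.21751 = 2.8178.
N = 131000/2.8178 = 46490.5.

46500 cells per mL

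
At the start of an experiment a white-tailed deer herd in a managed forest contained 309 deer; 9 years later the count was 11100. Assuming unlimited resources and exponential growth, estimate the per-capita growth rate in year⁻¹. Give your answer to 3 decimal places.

From N(t) = N₀·e^(rt): e^(r·9) = 11100/309 = 35.922.
r·9 = ln(35.922) = 3.5814, so r = 3.5814/9 = 0.39793.

0.398 per year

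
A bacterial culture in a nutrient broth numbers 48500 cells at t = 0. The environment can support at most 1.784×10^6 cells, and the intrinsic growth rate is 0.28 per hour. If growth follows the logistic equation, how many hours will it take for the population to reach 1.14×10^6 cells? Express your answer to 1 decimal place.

14.8 hours

A = (K − N₀)/N₀ = (1.784×10^6 − 48500)/48500 = 35.784.
Solve 1.784×10^6/(1 + 35.784·e^(−0.28t)) = 1.14×10^6: 1 + 35.784·e^(−0.28t) = 1.5649, so e^(−0.28t) = 0.0157869.
−0.28·t = ln(0.0157869) = -4.1486, so t = 4.1486/0.28 = 14.816.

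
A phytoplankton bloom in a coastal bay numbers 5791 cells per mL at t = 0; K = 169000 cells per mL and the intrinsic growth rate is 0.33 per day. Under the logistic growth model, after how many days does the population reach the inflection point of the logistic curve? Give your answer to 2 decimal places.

10.12 days

Logistic growth is fastest at N = K/2 = 84500.
A = (K − N₀)/N₀ = 28.183. Set K/(1 + A·e^(−rt)) = K/2 → A·e^(−rt) = 1.
e^(−0.33t) = 1/28.183 = 0.0354821, so t = ln(28.183)/0.33 = 3.3387/0.33 = 10.117.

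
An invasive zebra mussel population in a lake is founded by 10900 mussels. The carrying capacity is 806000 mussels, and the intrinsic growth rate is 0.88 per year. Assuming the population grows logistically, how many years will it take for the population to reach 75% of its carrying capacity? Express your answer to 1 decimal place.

A = (K − N₀)/N₀ = (806000 − 10900)/10900 = 72.945.
Solve 806000/(1 + 72.945·e^(−0.88t)) = 604500: 1 + 72.945·e^(−0.88t) = 1.3333, so e^(−0.88t) = 0.00456966.
−0.88·t = ln(0.00456966) = -5.3883, so t = 5.3883/0.88 = 6.1231.

6.1 years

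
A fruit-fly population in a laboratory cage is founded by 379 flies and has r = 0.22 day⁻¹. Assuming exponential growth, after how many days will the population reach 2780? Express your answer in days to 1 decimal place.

9.1 days

Set N₀·e^(rt) = 2780: e^(0.22·t) = 2780/379 = 7.3351.
0.22·t = ln(7.3351) = 1.9927, so t = 1.9927/0.22 = 9.0576.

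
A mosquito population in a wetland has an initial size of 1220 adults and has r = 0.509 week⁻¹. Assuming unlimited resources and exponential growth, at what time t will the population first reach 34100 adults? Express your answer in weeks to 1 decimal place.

Set N₀·e^(rt) = 34100: e^(0.509·t) = 34100/1220 = 27.951.
0.509·t = ln(27.951) = 3.3304, so t = 3.3304/0.509 = 6.5431.

6.5 weeks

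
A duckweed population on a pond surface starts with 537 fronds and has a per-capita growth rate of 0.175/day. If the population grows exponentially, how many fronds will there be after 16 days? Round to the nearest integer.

8831 fronds

N(t) = N₀·e^(rt) = 537 × e^(0.175×16) = 537 × e^2.8.
e^2.8 ≈ 16.445, so N ≈ 537 × 16.445 = 8830.78.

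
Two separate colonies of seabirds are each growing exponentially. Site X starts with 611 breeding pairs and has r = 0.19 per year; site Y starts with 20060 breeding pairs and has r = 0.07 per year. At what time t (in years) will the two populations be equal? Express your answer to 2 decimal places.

29.09 years

Set 611·e^(0.19t) = 20060·e^(0.07t).
e^((0.19 − 0.07)t) = 20060/611 → e^(0.12·t) = 32.831.
0.12·t = ln(32.831) = 3.4914, so t = 3.4914/0.12 = 29.095.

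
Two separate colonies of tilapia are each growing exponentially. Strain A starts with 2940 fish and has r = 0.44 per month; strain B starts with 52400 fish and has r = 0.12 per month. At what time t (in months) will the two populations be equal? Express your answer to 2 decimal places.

9.00 months

Set 2940·e^(0.44t) = 52400·e^(0.12t).
e^((0.44 − 0.12)t) = 52400/2940 → e^(0.32·t) = 17.823.
0.32·t = ln(17.823) = 2.8805, so t = 2.8805/0.32 = 9.0016.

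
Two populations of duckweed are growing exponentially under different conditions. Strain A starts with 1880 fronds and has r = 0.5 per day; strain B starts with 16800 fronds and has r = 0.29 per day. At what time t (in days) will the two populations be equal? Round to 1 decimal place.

Set 1880·e^(0.5t) = 16800·e^(0.29t).
e^((0.5 − 0.29)t) = 16800/1880 → e^(0.21·t) = 8.9362.
0.21·t = ln(8.9362) = 2.1901, so t = 2.1901/0.21 = 10.429.

10.4 days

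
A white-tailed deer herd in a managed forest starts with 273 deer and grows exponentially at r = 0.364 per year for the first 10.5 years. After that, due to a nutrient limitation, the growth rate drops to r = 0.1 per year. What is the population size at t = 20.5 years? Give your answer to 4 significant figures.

Phase 1: N(10.5) = 273·e^(0.364×10.5) = 273·e^3.822 = 12474.9.
Phase 2 runs for 20.5 − 10.5 = 10 years at r = 0.1.
N(20.5) = 12474.9·e^(0.1×10) = 12474.9·e^1 = 33910.2.

33910 deer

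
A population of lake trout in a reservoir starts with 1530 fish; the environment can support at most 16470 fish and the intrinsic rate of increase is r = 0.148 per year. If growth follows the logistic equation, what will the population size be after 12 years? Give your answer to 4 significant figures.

6207 fish

A = (K − N₀)/N₀ = (16470 − 1530)/1530 = 9.7647.
N(t) = K/(1 + A·e^(−rt)) = 16470/(1 + 9.7647×e^(−0.148×12)).
e^(−1.776) = 0.16931; denominator = 1 + 9.7647×0.16931 = 2.6533.
N = 16470/2.6533 = 6207.36.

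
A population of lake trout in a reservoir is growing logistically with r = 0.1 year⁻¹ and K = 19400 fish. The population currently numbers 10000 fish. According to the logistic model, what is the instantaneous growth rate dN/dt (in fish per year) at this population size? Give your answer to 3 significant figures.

dN/dt = rN(1 − N/K) = 0.1 × 10000 × (1 − 10000/19400).
1 − 10000/19400 = 0.48454; dN/dt = 0.1 × 10000 × 0.48454 = 484.54.

485 fish per year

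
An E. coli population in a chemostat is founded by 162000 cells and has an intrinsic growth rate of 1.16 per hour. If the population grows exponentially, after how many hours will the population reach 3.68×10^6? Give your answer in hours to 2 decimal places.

2.69 hours

Set N₀·e^(rt) = 3.68×10^6: e^(1.16·t) = 3.68×10^6/162000 = 22.716.
1.16·t = ln(22.716) = 3.1231, so t = 3.1231/1.16 = 2.6923.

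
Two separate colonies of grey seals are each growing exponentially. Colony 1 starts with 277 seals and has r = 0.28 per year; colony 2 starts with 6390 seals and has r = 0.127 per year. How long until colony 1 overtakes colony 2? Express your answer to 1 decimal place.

Set 277·e^(0.28t) = 6390·e^(0.127t).
e^((0.28 − 0.127)t) = 6390/277 → e^(0.153·t) = 23.069.
0.153·t = ln(23.069) = 3.1385, so t = 3.1385/0.153 = 20.513.

20.5 years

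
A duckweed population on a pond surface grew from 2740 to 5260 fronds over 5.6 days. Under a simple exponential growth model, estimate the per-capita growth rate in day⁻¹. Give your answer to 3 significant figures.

0.116 per day

From N(t) = N₀·e^(rt): e^(r·5.6) = 5260/2740 = 1.9197.
r·5.6 = ln(1.9197) = 0.65217, so r = 0.65217/5.6 = 0.11646.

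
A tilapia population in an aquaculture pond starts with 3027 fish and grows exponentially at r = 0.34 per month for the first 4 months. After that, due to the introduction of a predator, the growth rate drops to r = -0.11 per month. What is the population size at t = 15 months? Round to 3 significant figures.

3520 fish

Phase 1: N(4) = 3027·e^(0.34×4) = 3027·e^1.36 = 11793.8.
Phase 2 runs for 15 − 4 = 11 months at r = -0.11.
N(15) = 11793.8·e^(-0.11×11) = 11793.8·e^-1.21 = 3516.87.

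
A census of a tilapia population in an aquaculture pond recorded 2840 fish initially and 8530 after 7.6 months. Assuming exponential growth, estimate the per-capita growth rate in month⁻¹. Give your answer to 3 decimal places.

From N(t) = N₀·e^(rt): e^(r·7.6) = 8530/2840 = 3.0035.
r·7.6 = ln(3.0035) = 1.0998, so r = 1.0998/7.6 = 0.14471.

0.145 per month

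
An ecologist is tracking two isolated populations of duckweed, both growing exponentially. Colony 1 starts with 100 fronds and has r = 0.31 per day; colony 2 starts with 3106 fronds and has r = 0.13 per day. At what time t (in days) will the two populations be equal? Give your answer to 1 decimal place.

19.1 days

Set 100·e^(0.31t) = 3106·e^(0.13t).
e^((0.31 − 0.13)t) = 3106/100 → e^(0.18·t) = 31.06.
0.18·t = ln(31.06) = 3.4359, so t = 3.4359/0.18 = 19.088.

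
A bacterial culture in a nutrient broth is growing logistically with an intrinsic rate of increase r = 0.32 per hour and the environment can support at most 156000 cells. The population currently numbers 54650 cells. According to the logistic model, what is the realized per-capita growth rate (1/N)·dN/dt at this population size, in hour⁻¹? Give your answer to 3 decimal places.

(1/N)·dN/dt = r(1 − N/K) = 0.32 × (1 − 54650/156000).
= 0.32 × 0.64968 = 0.2079.

0.208 per hour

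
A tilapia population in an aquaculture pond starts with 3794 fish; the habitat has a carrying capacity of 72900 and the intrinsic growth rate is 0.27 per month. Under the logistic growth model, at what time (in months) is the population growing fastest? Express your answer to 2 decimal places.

Logistic growth is fastest at N = K/2 = 36450.
A = (K − N₀)/N₀ = 18.215. Set K/(1 + A·e^(−rt)) = K/2 → A·e^(−rt) = 1.
e^(−0.27t) = 1/18.215 = 0.0549012, so t = ln(18.215)/0.27 = 2.9022/0.27 = 10.749.

10.75 months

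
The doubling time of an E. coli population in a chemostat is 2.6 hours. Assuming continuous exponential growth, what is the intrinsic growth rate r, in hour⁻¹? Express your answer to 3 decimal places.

r = ln(2)/t_d = 0.6931/2.6 = 0.2666.

0.267 per hour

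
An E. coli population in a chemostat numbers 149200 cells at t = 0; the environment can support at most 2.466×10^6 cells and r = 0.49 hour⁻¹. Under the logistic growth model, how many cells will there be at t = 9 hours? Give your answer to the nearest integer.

2074452 cells

A = (K − N₀)/N₀ = (2.466×10^6 − 149200)/149200 = 15.528.
N(t) = K/(1 + A·e^(−rt)) = 2.466×10^6/(1 + 15.528×e^(−0.49×9)).
e^(−4.41) = 0.012155; denominator = 1 + 15.528×0.012155 = 1.1887.
N = 2.466×10^6/1.1887 = 2.074452×10^6.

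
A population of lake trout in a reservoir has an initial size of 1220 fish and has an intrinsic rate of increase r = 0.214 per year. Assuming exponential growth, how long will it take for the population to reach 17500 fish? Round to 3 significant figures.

12.4 years

Set N₀·e^(rt) = 17500: e^(0.214·t) = 17500/1220 = 14.344.
0.214·t = ln(14.344) = 2.6634, so t = 2.6634/0.214 = 12.446.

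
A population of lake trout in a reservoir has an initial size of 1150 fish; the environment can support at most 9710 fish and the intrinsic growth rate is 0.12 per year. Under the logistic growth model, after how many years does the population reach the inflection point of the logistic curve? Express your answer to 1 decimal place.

Logistic growth is fastest at N = K/2 = 4855.
A = (K − N₀)/N₀ = 7.4435. Set K/(1 + A·e^(−rt)) = K/2 → A·e^(−rt) = 1.
e^(−0.12t) = 1/7.4435 = 0.134346, so t = ln(7.4435)/0.12 = 2.0073/0.12 = 16.728.

16.7 years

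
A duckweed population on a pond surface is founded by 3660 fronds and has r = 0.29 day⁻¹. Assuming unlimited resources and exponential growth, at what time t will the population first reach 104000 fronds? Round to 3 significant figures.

Set N₀·e^(rt) = 104000: e^(0.29·t) = 104000/3660 = 28.415.
0.29·t = ln(28.415) = 3.3469, so t = 3.3469/0.29 = 11.541.

11.5 days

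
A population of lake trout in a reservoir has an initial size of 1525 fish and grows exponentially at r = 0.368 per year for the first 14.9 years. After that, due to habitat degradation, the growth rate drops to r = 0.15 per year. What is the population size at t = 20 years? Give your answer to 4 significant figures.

788500 fish

Phase 1: N(14.9) = 1525·e^(0.368×14.9) = 1525·e^5.483 = 366939.
Phase 2 runs for 20 − 14.9 = 5.1 years at r = 0.15.
N(20) = 366939·e^(0.15×5.1) = 366939·e^0.765 = 788549.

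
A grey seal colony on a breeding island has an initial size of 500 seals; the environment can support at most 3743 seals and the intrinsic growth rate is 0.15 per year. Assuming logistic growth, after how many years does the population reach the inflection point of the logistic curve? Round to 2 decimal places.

Logistic growth is fastest at N = K/2 = 1871.5.
A = (K − N₀)/N₀ = 6.486. Set K/(1 + A·e^(−rt)) = K/2 → A·e^(−rt) = 1.
e^(−0.15t) = 1/6.486 = 0.154178, so t = ln(6.486)/0.15 = 1.8696/0.15 = 12.464.

12.46 years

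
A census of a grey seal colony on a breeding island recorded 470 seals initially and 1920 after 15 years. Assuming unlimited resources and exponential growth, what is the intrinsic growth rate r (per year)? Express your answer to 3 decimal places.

0.094 per year

From N(t) = N₀·e^(rt): e^(r·15) = 1920/470 = 4.0851.
r·15 = ln(4.0851) = 1.4073, so r = 1.4073/15 = 0.093823.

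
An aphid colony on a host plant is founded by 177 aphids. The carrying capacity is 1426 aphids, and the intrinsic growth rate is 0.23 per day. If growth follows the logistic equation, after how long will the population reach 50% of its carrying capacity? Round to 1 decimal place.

A = (K − N₀)/N₀ = (1426 − 177)/177 = 7.0565.
Solve 1426/(1 + 7.0565·e^(−0.23t)) = 713: 1 + 7.0565·e^(−0.23t) = 2, so e^(−0.23t) = 0.141713.
−0.23·t = ln(0.141713) = -1.9539, so t = 1.9539/0.23 = 8.4954.

8.5 days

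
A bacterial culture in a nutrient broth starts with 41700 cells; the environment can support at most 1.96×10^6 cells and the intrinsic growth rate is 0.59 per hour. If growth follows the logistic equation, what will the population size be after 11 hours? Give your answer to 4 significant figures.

1832000 cells

A = (K − N₀)/N₀ = (1.96×10^6 − 41700)/41700 = 46.002.
N(t) = K/(1 + A·e^(−rt)) = 1.96×10^6/(1 + 46.002×e^(−0.59×11)).
e^(−6.49) = 0.0015185; denominator = 1 + 46.002×0.0015185 = 1.0699.
N = 1.96×10^6/1.0699 = 1.832021×10^6.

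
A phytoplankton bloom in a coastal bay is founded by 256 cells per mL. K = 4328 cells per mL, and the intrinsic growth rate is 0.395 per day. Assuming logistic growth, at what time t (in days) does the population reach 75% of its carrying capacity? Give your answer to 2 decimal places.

9.79 days

A = (K − N₀)/N₀ = (4328 − 256)/256 = 15.906.
Solve 4328/(1 + 15.906·e^(−0.395t)) = 3246: 1 + 15.906·e^(−0.395t) = 1.3333, so e^(−0.395t) = 0.0209561.
−0.395·t = ln(0.0209561) = -3.8653, so t = 3.8653/0.395 = 9.7856.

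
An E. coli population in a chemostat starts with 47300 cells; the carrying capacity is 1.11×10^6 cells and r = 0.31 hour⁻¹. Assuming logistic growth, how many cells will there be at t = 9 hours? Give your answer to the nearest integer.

A = (K − N₀)/N₀ = (1.11×10^6 − 47300)/47300 = 22.467.
N(t) = K/(1 + A·e^(−rt)) = 1.11×10^6/(1 + 22.467×e^(−0.31×9)).
e^(−2.79) = 0.061421; denominator = 1 + 22.467×0.061421 = 2.38.
N = 1.11×10^6/2.38 = 466393.

466393 cells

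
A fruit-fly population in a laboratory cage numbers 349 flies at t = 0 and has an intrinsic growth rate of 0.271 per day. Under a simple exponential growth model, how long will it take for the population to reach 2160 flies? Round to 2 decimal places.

6.73 days

Set N₀·e^(rt) = 2160: e^(0.271·t) = 2160/349 = 6.1891.
0.271·t = ln(6.1891) = 1.8228, so t = 1.8228/0.271 = 6.7262.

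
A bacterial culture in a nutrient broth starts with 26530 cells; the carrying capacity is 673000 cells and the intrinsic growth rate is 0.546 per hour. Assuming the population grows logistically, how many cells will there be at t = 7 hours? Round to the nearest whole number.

438935 cells

A = (K − N₀)/N₀ = (673000 − 26530)/26530 = 24.368.
N(t) = K/(1 + A·e^(−rt)) = 673000/(1 + 24.368×e^(−0.546×7)).
e^(−3.822) = 0.021884; denominator = 1 + 24.368×0.021884 = 1.5333.
N = 673000/1.5333 = 438935.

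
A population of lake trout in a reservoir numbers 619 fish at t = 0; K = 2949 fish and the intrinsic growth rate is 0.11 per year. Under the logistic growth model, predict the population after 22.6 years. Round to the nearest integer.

2245 fish

A = (K − N₀)/N₀ = (2949 − 619)/619 = 3.7641.
N(t) = K/(1 + A·e^(−rt)) = 2949/(1 + 3.7641×e^(−0.11×22.6)).
e^(−2.486) = 0.083242; denominator = 1 + 3.7641×0.083242 = 1.3133.
N = 2949/1.3133 = 2245.43.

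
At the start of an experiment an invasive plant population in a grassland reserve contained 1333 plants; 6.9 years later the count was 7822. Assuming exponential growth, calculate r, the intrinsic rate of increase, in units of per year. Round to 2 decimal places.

0.26 per year

From N(t) = N₀·e^(rt): e^(r·6.9) = 7822/1333 = 5.868.
r·6.9 = ln(5.868) = 1.7695, so r = 1.7695/6.9 = 0.25645.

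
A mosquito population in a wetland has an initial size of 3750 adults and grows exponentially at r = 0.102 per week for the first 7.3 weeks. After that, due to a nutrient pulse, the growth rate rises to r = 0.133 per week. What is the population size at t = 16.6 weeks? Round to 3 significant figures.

27200 adults

Phase 1: N(7.3) = 3750·e^(0.102×7.3) = 3750·e^0.7446 = 7896.
Phase 2 runs for 16.6 − 7.3 = 9.3 weeks at r = 0.133.
N(16.6) = 7896·e^(0.133×9.3) = 7896·e^1.237 = 27201.1.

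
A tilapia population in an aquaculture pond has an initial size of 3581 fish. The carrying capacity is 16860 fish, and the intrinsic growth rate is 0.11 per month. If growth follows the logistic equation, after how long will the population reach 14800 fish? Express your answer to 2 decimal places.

A = (K − N₀)/N₀ = (16860 − 3581)/3581 = 3.7082.
Solve 16860/(1 + 3.7082·e^(−0.11t)) = 14800: 1 + 3.7082·e^(−0.11t) = 1.1392, so e^(−0.11t) = 0.0375357.
−0.11·t = ln(0.0375357) = -3.2825, so t = 3.2825/0.11 = 29.841.

29.84 months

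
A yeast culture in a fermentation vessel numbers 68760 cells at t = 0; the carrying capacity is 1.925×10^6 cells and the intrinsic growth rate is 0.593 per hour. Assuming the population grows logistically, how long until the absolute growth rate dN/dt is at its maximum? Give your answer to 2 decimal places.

Logistic growth is fastest at N = K/2 = 962500.
A = (K − N₀)/N₀ = 26.996. Set K/(1 + A·e^(−rt)) = K/2 → A·e^(−rt) = 1.
e^(−0.593t) = 1/26.996 = 0.0370426, so t = ln(26.996)/0.593 = 3.2957/0.593 = 5.5576.

5.56 hours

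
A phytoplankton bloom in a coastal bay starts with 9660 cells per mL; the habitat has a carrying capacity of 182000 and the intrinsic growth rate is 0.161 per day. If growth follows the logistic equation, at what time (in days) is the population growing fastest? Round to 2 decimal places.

Logistic growth is fastest at N = K/2 = 91000.
A = (K − N₀)/N₀ = 17.841. Set K/(1 + A·e^(−rt)) = K/2 → A·e^(−rt) = 1.
e^(−0.161t) = 1/17.841 = 0.056052, so t = ln(17.841)/0.161 = 2.8815/0.161 = 17.897.

17.90 days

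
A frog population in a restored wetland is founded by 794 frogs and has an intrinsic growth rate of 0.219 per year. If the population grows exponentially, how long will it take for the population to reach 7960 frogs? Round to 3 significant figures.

Set N₀·e^(rt) = 7960: e^(0.219·t) = 7960/794 = 10.025.
0.219·t = ln(10.025) = 2.3051, so t = 2.3051/0.219 = 10.526.

10.5 years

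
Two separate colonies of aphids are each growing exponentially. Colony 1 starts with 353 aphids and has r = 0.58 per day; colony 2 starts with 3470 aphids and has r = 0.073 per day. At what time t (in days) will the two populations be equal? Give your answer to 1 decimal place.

Set 353·e^(0.58t) = 3470·e^(0.073t).
e^((0.58 − 0.073)t) = 3470/353 → e^(0.507·t) = 9.83.
0.507·t = ln(9.83) = 2.2854, so t = 2.2854/0.507 = 4.5078.

4.5 days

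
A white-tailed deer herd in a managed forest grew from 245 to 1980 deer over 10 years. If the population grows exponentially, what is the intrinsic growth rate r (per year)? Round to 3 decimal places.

0.209 per year

From N(t) = N₀·e^(rt): e^(r·10) = 1980/245 = 8.0816.
r·10 = ln(8.0816) = 2.0896, so r = 2.0896/10 = 0.20896.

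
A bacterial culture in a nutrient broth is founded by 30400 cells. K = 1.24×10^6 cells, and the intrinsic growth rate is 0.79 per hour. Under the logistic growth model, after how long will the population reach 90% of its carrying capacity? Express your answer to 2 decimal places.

7.44 hours

A = (K − N₀)/N₀ = (1.24×10^6 − 30400)/30400 = 39.789.
Solve 1.24×10^6/(1 + 39.789·e^(−0.79t)) = 1.116×10^6: 1 + 39.789·e^(−0.79t) = 1.1111, so e^(−0.79t) = 0.00279248.
−0.79·t = ln(0.00279248) = -5.8808, so t = 5.8808/0.79 = 7.4441.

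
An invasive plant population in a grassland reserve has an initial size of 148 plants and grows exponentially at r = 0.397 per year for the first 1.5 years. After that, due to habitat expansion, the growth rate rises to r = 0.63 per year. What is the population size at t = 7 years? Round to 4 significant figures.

8584 plants

Phase 1: N(1.5) = 148·e^(0.397×1.5) = 148·e^0.5955 = 268.463.
Phase 2 runs for 7 − 1.5 = 5.5 years at r = 0.63.
N(7) = 268.463·e^(0.63×5.5) = 268.463·e^3.465 = 8584.49.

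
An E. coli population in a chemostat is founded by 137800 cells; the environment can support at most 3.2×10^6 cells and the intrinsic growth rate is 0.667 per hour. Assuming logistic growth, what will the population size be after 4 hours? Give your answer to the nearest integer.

1258847 cells

A = (K − N₀)/N₀ = (3.2×10^6 − 137800)/137800 = 22.222.
N(t) = K/(1 + A·e^(−rt)) = 3.2×10^6/(1 + 22.222×e^(−0.667×4)).
e^(−2.668) = 0.069391; denominator = 1 + 22.222×0.069391 = 2.542.
N = 3.2×10^6/2.542 = 1.258847×10^6.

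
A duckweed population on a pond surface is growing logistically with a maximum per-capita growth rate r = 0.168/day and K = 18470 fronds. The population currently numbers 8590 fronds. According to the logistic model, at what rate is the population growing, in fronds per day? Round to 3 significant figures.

dN/dt = rN(1 − N/K) = 0.168 × 8590 × (1 − 8590/18470).
1 − 8590/18470 = 0.53492; dN/dt = 0.168 × 8590 × 0.53492 = 771.96.

772 fronds per day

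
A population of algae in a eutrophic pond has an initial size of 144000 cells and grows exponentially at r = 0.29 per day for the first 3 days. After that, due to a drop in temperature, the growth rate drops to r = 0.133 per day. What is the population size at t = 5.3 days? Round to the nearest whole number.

Phase 1: N(3) = 144000·e^(0.29×3) = 144000·e^0.87 = 343715.
Phase 2 runs for 5.3 − 3 = 2.3 days at r = 0.133.
N(5.3) = 343715·e^(0.133×2.3) = 343715·e^0.3059 = 466712.

466712 cells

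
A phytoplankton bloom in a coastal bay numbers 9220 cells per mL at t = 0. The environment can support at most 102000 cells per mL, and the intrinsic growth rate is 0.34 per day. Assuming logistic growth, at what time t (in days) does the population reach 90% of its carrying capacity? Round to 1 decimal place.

13.3 days

A = (K − N₀)/N₀ = (102000 − 9220)/9220 = 10.063.
Solve 102000/(1 + 10.063·e^(−0.34t)) = 91800: 1 + 10.063·e^(−0.34t) = 1.1111, so e^(−0.34t) = 0.0110417.
−0.34·t = ln(0.0110417) = -4.5061, so t = 4.5061/0.34 = 13.253.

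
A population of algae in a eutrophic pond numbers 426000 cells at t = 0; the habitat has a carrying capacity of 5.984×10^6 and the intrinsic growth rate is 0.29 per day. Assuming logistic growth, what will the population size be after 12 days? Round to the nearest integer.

4268363 cells

A = (K − N₀)/N₀ = (5.984×10^6 − 426000)/426000 = 13.047.
N(t) = K/(1 + A·e^(−rt)) = 5.984×10^6/(1 + 13.047×e^(−0.29×12)).
e^(−3.48) = 0.030807; denominator = 1 + 13.047×0.030807 = 1.4019.
N = 5.984×10^6/1.4019 = 4.268363×10^6.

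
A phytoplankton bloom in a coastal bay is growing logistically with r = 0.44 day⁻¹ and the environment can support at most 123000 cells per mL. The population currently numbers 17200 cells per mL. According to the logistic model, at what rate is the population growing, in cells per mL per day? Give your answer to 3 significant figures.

6510 cells per mL per day

dN/dt = rN(1 − N/K) = 0.44 × 17200 × (1 − 17200/123000).
1 − 17200/123000 = 0.86016; dN/dt = 0.44 × 17200 × 0.86016 = 6509.7.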